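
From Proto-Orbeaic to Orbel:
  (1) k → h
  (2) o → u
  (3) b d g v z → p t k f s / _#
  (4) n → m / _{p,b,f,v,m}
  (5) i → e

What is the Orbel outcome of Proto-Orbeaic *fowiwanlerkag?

Orbel: *fowiwanlerkag
  fowiwanlerkag → fowiwanlerhag   [unconditioned shift]
  fowiwanlerhag → fuwiwanlerhag   [vowel merger]
  fuwiwanlerhag → fuwiwanlerhak   [final devoicing]
  fuwiwanlerhak (rule 4 does not apply)
  fuwiwanlerhak → fuwewanlerhak   [vowel merger]
  giving Orbel fuwewanlerhak.

fuwewanlerhak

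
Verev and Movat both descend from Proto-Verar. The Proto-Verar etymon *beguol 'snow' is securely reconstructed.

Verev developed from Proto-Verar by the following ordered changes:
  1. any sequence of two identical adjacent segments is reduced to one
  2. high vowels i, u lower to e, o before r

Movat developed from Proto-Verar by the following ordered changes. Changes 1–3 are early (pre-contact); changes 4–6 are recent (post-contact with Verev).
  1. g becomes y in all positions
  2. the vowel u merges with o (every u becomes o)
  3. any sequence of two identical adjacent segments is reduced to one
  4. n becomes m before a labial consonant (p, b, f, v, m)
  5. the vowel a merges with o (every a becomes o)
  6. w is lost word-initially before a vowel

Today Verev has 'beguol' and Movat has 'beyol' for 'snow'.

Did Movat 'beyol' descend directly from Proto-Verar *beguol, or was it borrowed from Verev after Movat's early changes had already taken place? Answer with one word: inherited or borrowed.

inherited

If inherited, *beguol would pass through all of Movat's changes:
Movat: *beguol > beyuol > beyool > beyol  (by unconditioned shift, vowel merger, degemination)
If borrowed from Verev 'beguol' after the early changes, it would undergo only the recent ones:
  rule 4 (nasal place assimilation): no change (beguol)
  rule 5 (vowel merger): no change (beguol)
  rule 6 (glide loss): no change (beguol)
  ⇒ as a loan: beguol
Movat 'beyol' matches the inherited outcome exactly, so it is an inherited cognate, not a loan.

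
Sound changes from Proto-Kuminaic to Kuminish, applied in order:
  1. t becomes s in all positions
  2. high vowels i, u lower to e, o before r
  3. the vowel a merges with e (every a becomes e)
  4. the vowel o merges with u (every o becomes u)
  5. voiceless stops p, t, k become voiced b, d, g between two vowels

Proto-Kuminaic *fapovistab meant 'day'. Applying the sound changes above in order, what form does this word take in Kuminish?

Kuminish: *fapovistab > fapovissab > fepovisseb > fepuvisseb > febuvisseb  (by unconditioned shift, vowel merger, vowel merger, intervocalic voicing)

febuvisseb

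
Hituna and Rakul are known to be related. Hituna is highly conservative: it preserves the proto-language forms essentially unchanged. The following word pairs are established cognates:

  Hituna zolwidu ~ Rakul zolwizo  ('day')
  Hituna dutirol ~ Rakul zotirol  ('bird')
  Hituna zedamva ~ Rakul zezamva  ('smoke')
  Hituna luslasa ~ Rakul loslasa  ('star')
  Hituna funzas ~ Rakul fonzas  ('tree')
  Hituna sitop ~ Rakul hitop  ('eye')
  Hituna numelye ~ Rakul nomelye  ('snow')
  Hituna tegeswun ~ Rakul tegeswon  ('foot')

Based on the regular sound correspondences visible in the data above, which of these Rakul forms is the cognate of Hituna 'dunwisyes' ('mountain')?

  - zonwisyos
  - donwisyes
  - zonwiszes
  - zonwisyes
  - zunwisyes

dutirol ~ zotirol — Hituna d corresponds to Rakul z word-initially before a back vowel.
funzas ~ fonzas, tegeswun ~ tegeswon — Hituna u corresponds to Rakul o after a consonant, before a nasal.
Applying these to Hituna 'dunwisyes':
  dunwisyes → zunwisyes   (d→z word-initially before a back vowel)
  zunwisyes → zonwisyes   (u→o after a consonant, before a nasal)
So the Rakul cognate is 'zonwisyes'.

zonwisyes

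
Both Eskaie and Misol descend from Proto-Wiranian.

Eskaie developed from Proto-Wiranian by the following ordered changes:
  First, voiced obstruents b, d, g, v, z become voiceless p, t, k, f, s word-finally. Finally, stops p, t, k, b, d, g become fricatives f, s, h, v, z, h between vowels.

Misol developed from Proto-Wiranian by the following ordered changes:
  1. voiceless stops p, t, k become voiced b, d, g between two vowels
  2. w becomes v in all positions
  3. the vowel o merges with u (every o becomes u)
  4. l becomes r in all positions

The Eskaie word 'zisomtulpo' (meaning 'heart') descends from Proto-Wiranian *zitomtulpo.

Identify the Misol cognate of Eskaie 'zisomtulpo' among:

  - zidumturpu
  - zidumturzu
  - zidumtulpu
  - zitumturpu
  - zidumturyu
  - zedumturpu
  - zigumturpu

zidumturpu

Misol: *zitomtulpo
  zitomtulpo → zidomtulpo   [intervocalic voicing]
  zidomtulpo (rule 2 does not apply)
  zidomtulpo → zidumtulpu   [vowel merger]
  zidumtulpu → zidumturpu   [unconditioned shift]
  giving Misol zidumturpu.
Among the options, 'zidumturpu' alone shows every Misol change applied in order.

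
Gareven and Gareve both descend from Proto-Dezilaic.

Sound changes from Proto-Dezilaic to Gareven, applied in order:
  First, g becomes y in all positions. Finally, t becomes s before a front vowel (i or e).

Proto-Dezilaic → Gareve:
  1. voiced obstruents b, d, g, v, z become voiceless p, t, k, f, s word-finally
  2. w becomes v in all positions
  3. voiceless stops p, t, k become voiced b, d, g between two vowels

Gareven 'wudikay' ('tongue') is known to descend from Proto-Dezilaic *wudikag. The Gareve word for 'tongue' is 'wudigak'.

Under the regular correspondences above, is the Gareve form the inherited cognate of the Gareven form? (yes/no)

no

Derive the expected Gareve reflex of *wudikag:
Gareve: *wudikag
  wudikag → wudikak   [final devoicing]
  wudikak → vudikak   [unconditioned shift]
  vudikak → vudigak   [intervocalic voicing]
  giving Gareve vudigak.
The regular Gareve reflex would be 'vudigak', but the attested form is 'wudigak'. The correspondence is irregular, so they are not cognates (the Gareve form has a different source).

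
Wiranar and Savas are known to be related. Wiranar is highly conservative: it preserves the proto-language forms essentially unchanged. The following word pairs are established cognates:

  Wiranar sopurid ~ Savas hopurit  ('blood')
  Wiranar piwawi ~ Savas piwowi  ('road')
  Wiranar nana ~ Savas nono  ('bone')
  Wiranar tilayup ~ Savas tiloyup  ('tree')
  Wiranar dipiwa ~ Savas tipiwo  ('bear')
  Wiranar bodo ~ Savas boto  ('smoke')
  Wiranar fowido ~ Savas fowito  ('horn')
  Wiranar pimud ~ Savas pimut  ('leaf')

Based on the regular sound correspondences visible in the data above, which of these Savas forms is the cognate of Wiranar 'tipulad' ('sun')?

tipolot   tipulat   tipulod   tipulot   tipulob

piwawi ~ piwowi, tilayup ~ tiloyup — Wiranar a corresponds to Savas o after a consonant, before a consonant other than r, m, n, p, b, f, v.
sopurid ~ hopurit, pimud ~ pimut — Wiranar d corresponds to Savas t word-finally.
Applying these to Wiranar 'tipulad':
  tipulad → tipulod   (a→o after a consonant, before a consonant other than r, m, n, p, b, f, v)
  tipulod → tipulot   (d→t word-finally)
So the Savas cognate is 'tipulot'.

tipulot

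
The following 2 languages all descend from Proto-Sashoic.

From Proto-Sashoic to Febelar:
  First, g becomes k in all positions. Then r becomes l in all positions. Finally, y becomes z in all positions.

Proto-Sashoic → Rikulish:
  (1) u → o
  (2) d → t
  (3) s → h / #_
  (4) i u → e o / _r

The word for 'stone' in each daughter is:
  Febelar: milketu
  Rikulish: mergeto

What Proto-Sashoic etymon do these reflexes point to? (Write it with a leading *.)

*mirgetu

Position 4: Febelar has k, Rikulish has g. Rikulish preserves g here (none of its changes turn any other segment into g), so the proto-segment is *g.
Position 7: Febelar has u, Rikulish has o. Febelar preserves u here (none of its changes turn any other segment into u), so the proto-segment is *u.
Verify the candidate proto-form against each daughter:
Febelar: *mirgetu
  mirgetu → mirketu   [unconditioned shift]
  mirketu → milketu   [unconditioned shift]
  milketu (rule 3 does not apply)
  giving Febelar milketu.
Rikulish: start from *mirgetu.
  rule 1 (vowel merger): mirgetu → mirgeto
  rule 2: no change — mirgeto
  rule 3: no change — mirgeto
  rule 4 (pre-rhotic lowering): mirgeto → mergeto
  ⇒ Rikulish mergeto
*mirgetu is the unique common source.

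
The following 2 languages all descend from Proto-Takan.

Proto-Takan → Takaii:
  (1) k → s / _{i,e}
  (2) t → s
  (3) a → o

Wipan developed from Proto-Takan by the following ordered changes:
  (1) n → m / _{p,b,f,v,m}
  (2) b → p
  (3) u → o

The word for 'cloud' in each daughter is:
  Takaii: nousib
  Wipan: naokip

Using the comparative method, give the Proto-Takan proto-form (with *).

Position 2: Takaii has o, Wipan has a. Wipan preserves a here (none of its changes turn any other segment into a), so the proto-segment is *a.
Position 6: Takaii has b, Wipan has p. Takaii preserves b here (none of its changes turn any other segment into b), so the proto-segment is *b.
Position 4: Takaii has s, Wipan has k. Wipan preserves k here (none of its changes turn any other segment into k), so the proto-segment is *k.
Continuing position by position gives *naukib; check it forward:
Takaii: *naukib
  naukib → nausib   [palatalisation]
  nausib (rule 2 does not apply)
  nausib → nousib   [vowel merger]
  giving Takaii nousib.
Wipan: *naukib
  naukib (rule 1 does not apply)
  naukib → naukip   [unconditioned shift]
  naukip → naokip   [vowel merger]
  giving Wipan naokip.
Only *naukib yields all of Takaii nousib, Wipan naokip.

*naukib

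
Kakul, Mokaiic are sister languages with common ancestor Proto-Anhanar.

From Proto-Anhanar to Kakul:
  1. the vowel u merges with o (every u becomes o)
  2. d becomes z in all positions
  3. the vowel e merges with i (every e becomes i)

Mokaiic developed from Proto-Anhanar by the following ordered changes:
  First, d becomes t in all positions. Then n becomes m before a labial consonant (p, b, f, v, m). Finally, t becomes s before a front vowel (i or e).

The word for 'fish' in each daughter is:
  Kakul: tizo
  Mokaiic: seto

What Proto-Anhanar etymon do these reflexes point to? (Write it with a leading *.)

*tedo

Position 2: Kakul has i, Mokaiic has e. Mokaiic preserves e here (none of its changes turn any other segment into e), so the proto-segment is *e.
Position 3: Kakul has z, Mokaiic has t. Taking the neighbouring segments as reconstructed: Kakul z could go back to *d or *z; Mokaiic t could go back to *t or *d — the one source consistent with every daughter is *d.
Continuing position by position gives *tedo; check it forward:
Kakul: *tedo > tezo > tizo  (by unconditioned shift, vowel merger)
Mokaiic: start from *tedo.
  rule 1 (unconditioned shift): tedo → teto
  rule 2: no change — teto
  rule 3 (palatalisation): teto → seto
  ⇒ Mokaiic seto
No other proto-form is consistent with every reflex, so the reconstruction is *tedo.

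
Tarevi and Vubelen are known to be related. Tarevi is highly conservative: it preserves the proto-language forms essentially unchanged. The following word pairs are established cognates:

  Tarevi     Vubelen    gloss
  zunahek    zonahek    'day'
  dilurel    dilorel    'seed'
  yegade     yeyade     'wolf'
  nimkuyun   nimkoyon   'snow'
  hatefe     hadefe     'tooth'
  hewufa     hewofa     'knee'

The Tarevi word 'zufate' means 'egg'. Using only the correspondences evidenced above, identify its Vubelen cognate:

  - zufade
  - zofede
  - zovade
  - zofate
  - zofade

hewufa ~ hewofa — Tarevi u corresponds to Vubelen o after a consonant, before a labial obstruent.
hatefe ~ hadefe — Tarevi t corresponds to Vubelen d between vowels (before a front vowel).
Applying these to Tarevi 'zufate':
  zufate → zofate   (u→o after a consonant, before a labial obstruent)
  zofate → zofade   (t→d between vowels (before a front vowel))
So the Vubelen cognate is 'zofade'.

zofade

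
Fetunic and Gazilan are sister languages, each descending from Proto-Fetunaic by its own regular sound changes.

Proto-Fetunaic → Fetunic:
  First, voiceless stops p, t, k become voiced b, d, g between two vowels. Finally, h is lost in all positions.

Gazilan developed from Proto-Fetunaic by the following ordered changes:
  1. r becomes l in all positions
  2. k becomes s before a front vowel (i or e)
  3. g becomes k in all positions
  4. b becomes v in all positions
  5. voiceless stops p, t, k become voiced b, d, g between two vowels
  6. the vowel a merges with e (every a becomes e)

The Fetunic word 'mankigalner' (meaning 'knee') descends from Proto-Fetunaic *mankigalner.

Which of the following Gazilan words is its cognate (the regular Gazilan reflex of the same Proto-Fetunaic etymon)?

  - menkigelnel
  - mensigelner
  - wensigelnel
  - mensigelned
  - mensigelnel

mensigelnel

Gazilan: *mankigalner > mankigalnel > mansigalnel > mansikalnel > mansigalnel > mensigelnel  (by unconditioned shift, palatalisation, unconditioned shift, intervocalic voicing, vowel merger)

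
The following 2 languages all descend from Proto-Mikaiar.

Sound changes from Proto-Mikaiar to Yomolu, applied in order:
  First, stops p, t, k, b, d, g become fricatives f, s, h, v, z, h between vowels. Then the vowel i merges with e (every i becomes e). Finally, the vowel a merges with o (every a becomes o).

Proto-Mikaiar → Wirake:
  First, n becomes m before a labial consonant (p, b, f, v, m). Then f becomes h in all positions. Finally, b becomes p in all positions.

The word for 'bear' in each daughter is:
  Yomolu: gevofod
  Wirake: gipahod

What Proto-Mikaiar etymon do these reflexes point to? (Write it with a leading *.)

Position 2: Yomolu has e, Wirake has i. Wirake preserves i here (none of its changes turn any other segment into i), so the proto-segment is *i.
Position 5: Yomolu has f, Wirake has h. Taking the neighbouring segments as reconstructed: Yomolu f could go back to *p or *f; Wirake h could go back to *f or *h — the one source consistent with every daughter is *f.
Verify the candidate proto-form against each daughter:
Yomolu: *gibafod > givafod > gevafod > gevofod  (by intervocalic lenition, vowel merger, vowel merger)
Wirake: *gibafod > gibahod > gipahod  (by unconditioned shift, unconditioned shift)
No other proto-form is consistent with every reflex, so the reconstruction is *gibafod.

*gibafod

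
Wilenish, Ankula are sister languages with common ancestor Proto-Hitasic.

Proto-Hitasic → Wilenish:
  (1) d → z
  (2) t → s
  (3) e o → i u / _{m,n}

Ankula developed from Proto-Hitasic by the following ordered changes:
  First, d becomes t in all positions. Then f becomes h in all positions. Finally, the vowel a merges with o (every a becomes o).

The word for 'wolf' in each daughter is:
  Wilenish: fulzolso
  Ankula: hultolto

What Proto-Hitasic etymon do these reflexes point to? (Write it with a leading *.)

*fuldolto

Position 4: Wilenish has z, Ankula has t. Taking the neighbouring segments as reconstructed: Wilenish z could go back to *d or *z; Ankula t could go back to *t or *d — the one source consistent with every daughter is *d.
Position 7: Wilenish has s, Ankula has t. Taking the neighbouring segments as reconstructed: Wilenish s could go back to *t or *s; Ankula t could go back to *t or *d — the one source consistent with every daughter is *t.
This points to *fuldolto. Verify forward in each daughter:
Wilenish: *fuldolto
  fuldolto → fulzolto   [unconditioned shift]
  fulzolto → fulzolso   [unconditioned shift]
  fulzolso (rule 3 does not apply)
  giving Wilenish fulzolso.
Ankula: *fuldolto > fultolto > hultolto  (by unconditioned shift, unconditioned shift)
No other proto-form is consistent with every reflex, so the reconstruction is *fuldolto.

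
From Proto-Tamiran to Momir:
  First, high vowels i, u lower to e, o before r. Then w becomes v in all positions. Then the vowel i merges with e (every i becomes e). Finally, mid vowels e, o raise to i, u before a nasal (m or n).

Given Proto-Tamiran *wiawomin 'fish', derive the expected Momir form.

Momir: *wiawomin > viavomin > veavomen > veavumin  (by unconditioned shift, vowel merger, pre-nasal raising)

veavumin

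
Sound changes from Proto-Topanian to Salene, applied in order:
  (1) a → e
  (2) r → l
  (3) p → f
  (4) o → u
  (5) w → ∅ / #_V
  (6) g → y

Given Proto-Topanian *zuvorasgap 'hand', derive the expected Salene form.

zuvulesyef

Salene: *zuvorasgap
  zuvorasgap → zuvoresgep   [vowel merger]
  zuvoresgep → zuvolesgep   [unconditioned shift]
  zuvolesgep → zuvolesgef   [unconditioned shift]
  zuvolesgef → zuvulesgef   [vowel merger]
  zuvulesgef (rule 5 does not apply)
  zuvulesgef → zuvulesyef   [unconditioned shift]
  giving Salene zuvulesyef.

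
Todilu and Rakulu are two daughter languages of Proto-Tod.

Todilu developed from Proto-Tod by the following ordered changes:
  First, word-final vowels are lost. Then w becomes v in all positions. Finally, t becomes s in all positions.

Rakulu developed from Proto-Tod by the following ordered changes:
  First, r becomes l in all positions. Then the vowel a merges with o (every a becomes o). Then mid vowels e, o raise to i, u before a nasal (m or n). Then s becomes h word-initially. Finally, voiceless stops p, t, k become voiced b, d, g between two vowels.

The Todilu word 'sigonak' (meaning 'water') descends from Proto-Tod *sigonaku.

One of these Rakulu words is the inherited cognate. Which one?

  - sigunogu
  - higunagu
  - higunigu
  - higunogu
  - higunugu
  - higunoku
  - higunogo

Rakulu: *sigonaku > sigonoku > sigunoku > higunoku > higunogu  (by vowel merger, pre-nasal raising, debuccalisation, intervocalic voicing)
Only 'higunogu' matches the regular Rakulu development of *sigonaku.

higunogu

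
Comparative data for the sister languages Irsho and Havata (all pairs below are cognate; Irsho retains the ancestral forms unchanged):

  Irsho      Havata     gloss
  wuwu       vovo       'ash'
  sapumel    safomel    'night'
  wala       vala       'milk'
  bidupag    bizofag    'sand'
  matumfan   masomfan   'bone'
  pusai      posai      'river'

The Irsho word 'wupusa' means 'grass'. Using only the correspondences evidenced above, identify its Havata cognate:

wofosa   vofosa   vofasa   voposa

wuwu ~ vovo — Irsho w corresponds to Havata v word-initially before a back vowel.
bidupag ~ bizofag — Irsho u corresponds to Havata o after a consonant, before a labial obstruent.
sapumel ~ safomel — Irsho p corresponds to Havata f between vowels (before a back vowel).
wuwu ~ vovo, pusai ~ posai — Irsho u corresponds to Havata o after a consonant, before a consonant other than r, m, n, p, b, f, v.
Applying these to Irsho 'wupusa':
  wupusa → vupusa   (w→v word-initially before a back vowel)
  vupusa → vopusa   (u→o after a consonant, before a labial obstruent)
  vopusa → vofusa   (p→f between vowels (before a back vowel))
  vofusa → vofosa   (u→o after a consonant, before a consonant other than r, m, n, p, b, f, v)
So the Havata cognate is 'vofosa'.

vofosa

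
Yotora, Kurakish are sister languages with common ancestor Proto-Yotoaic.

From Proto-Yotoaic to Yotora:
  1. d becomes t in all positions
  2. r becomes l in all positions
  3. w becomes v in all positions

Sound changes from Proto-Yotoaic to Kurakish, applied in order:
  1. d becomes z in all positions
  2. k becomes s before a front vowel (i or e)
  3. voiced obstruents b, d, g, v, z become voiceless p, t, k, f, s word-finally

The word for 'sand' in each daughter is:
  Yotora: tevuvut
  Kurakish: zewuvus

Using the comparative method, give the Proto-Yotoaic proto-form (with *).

*dewuvud

Position 1: Yotora has t, Kurakish has z. Taking the neighbouring segments as reconstructed: Yotora t could go back to *t or *d; Kurakish z could go back to *d or *z — the one source consistent with every daughter is *d.
Position 7: Yotora has t, Kurakish has s. Taking the neighbouring segments as reconstructed: Yotora t could go back to *t or *d; Kurakish s could go back to *d or *s or *z — the one source consistent with every daughter is *d.
This points to *dewuvud. Verify forward in each daughter:
Yotora: *dewuvud
  dewuvud → tewuvut   [unconditioned shift]
  tewuvut (rule 2 does not apply)
  tewuvut → tevuvut   [unconditioned shift]
  giving Yotora tevuvut.
Kurakish: *dewuvud > zewuvuz > zewuvus  (by unconditioned shift, final devoicing)
*dewuvud is the unique common source.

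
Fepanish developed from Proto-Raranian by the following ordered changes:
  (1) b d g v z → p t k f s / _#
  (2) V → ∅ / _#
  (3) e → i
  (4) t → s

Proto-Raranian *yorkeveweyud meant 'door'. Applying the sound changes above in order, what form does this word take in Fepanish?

yorkiviwiyus

Fepanish: *yorkeveweyud
  yorkeveweyud → yorkeveweyut   [final devoicing]
  yorkeveweyut (rule 2 does not apply)
  yorkeveweyut → yorkiviwiyut   [vowel merger]
  yorkiviwiyut → yorkiviwiyus   [unconditioned shift]
  giving Fepanish yorkiviwiyus.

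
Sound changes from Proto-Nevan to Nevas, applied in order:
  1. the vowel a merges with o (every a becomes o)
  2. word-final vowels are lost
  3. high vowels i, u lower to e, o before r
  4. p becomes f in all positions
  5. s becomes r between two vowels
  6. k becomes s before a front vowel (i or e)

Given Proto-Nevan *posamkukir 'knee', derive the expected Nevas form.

foromkuser

Nevas: start from *posamkukir.
  rule 1 (vowel merger): posamkukir → posomkukir
  rule 2: no change — posomkukir
  rule 3 (pre-rhotic lowering): posomkukir → posomkuker
  rule 4 (unconditioned shift): posomkuker → fosomkuker
  rule 5 (rhotacism): fosomkuker → foromkuker
  rule 6 (palatalisation): foromkuker → foromkuser
  ⇒ Nevas foromkuser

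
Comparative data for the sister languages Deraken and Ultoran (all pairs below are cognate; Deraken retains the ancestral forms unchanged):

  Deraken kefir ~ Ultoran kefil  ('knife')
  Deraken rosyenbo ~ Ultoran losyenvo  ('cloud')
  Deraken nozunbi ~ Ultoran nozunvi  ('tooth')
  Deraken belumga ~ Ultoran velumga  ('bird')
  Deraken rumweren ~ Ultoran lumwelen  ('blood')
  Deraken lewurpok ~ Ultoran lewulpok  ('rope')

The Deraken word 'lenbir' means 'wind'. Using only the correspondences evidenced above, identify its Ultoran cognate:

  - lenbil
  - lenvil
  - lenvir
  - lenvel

lenvil

nozunbi ~ nozunvi — Deraken b corresponds to Ultoran v after a consonant, before a front vowel.
kefir ~ kefil — Deraken r corresponds to Ultoran l word-finally.
Applying these to Deraken 'lenbir':
  lenbir → lenvir   (b→v after a consonant, before a front vowel)
  lenvir → lenvil   (r→l word-finally)
So the Ultoran cognate is 'lenvil'.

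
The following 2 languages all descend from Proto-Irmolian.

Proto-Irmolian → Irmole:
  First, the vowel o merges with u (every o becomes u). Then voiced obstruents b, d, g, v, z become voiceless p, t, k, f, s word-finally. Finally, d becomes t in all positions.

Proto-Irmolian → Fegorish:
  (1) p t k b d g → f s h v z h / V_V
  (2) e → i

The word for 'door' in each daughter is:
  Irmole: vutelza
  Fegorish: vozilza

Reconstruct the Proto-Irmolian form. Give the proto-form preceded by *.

*vodelza

Position 4: Irmole has e, Fegorish has i. Irmole preserves e here (none of its changes turn any other segment into e), so the proto-segment is *e.
Position 2: Irmole has u, Fegorish has o. Fegorish preserves o here (none of its changes turn any other segment into o), so the proto-segment is *o.
Position 3: Irmole has t, Fegorish has z. Taking the neighbouring segments as reconstructed: Irmole t could go back to *t or *d; Fegorish z could go back to *d or *z — the one source consistent with every daughter is *d.
The remaining positions agree across the daughters. Check the candidate against every language:
Irmole: *vodelza > vudelza > vutelza  (by vowel merger, unconditioned shift)
Fegorish: *vodelza
  vodelza → vozelza   [intervocalic lenition]
  vozelza → vozilza   [vowel merger]
  giving Fegorish vozilza.
*vodelza is the unique common source.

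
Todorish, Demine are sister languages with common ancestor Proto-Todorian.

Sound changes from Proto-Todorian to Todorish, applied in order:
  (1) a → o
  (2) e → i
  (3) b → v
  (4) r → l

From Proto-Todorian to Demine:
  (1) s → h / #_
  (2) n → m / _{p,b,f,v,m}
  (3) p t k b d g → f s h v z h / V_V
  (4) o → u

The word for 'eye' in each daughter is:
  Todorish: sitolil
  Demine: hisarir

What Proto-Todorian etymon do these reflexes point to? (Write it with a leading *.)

*sitarir

Position 1: Todorish has s, Demine has h. Todorish preserves s here (none of its changes turn any other segment into s), so the proto-segment is *s.
Position 3: Todorish has t, Demine has s. Todorish preserves t here (none of its changes turn any other segment into t), so the proto-segment is *t.
Continuing position by position gives *sitarir; check it forward:
Todorish: start from *sitarir.
  rule 1 (vowel merger): sitarir → sitorir
  rule 2: no change — sitorir
  rule 3: no change — sitorir
  rule 4 (unconditioned shift): sitorir → sitolil
  ⇒ Todorish sitolil
Demine: start from *sitarir.
  rule 1 (debuccalisation): sitarir → hitarir
  rule 2: no change — hitarir
  rule 3 (intervocalic lenition): hitarir → hisarir
  rule 4: no change — hisarir
  ⇒ Demine hisarir
No other proto-form is consistent with every reflex, so the reconstruction is *sitarir.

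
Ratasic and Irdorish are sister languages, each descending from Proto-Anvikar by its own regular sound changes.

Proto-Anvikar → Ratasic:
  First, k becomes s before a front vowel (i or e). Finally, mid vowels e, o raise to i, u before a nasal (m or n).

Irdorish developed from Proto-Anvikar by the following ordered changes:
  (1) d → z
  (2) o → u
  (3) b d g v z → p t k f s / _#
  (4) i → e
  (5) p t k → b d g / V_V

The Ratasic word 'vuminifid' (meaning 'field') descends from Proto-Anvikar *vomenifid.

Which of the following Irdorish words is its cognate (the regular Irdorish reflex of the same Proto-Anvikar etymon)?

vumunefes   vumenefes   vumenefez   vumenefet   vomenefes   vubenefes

vumenefes

Irdorish: start from *vomenifid.
  rule 1 (unconditioned shift): vomenifid → vomenifiz
  rule 2 (vowel merger): vomenifiz → vumenifiz
  rule 3 (final devoicing): vumenifiz → vumenifis
  rule 4 (vowel merger): vumenifis → vumenefes
  rule 5: no change — vumenefes
  ⇒ Irdorish vumenefes
The other candidates each miss or misapply at least one Irdorish change.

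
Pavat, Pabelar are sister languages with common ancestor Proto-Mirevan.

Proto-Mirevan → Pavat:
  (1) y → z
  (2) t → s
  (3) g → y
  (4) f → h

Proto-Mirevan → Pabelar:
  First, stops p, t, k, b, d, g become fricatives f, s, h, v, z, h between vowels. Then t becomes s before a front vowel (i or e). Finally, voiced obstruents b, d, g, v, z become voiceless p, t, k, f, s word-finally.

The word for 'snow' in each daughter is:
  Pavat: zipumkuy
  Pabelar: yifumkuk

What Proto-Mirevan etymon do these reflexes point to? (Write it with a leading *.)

*yipumkug

Position 3: Pavat has p, Pabelar has f. Pavat preserves p here (none of its changes turn any other segment into p), so the proto-segment is *p.
Position 1: Pavat has z, Pabelar has y. Pabelar preserves y here (none of its changes turn any other segment into y), so the proto-segment is *y.
Position 8: Pavat has y, Pabelar has k. In Pavat, y can only continue *g, so the proto-segment is *g.
Continuing position by position gives *yipumkug; check it forward:
Pavat: *yipumkug
  yipumkug → zipumkug   [unconditioned shift]
  zipumkug (rule 2 does not apply)
  zipumkug → zipumkuy   [unconditioned shift]
  zipumkuy (rule 4 does not apply)
  giving Pavat zipumkuy.
Pabelar: *yipumkug > yifumkug > yifumkuk  (by intervocalic lenition, final devoicing)
*yipumkug is the unique common source.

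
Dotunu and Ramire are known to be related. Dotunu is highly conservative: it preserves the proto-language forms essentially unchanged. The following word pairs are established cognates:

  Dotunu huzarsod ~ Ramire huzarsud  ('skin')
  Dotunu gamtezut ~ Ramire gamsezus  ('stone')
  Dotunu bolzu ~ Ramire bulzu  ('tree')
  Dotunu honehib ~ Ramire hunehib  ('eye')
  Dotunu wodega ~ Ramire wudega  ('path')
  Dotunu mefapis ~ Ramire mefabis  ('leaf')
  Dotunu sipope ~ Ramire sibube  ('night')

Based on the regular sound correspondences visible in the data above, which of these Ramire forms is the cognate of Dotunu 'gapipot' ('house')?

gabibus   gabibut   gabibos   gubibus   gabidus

mefapis ~ mefabis — Dotunu p corresponds to Ramire b between vowels (before a front vowel).
sipope ~ sibube — Dotunu p corresponds to Ramire b between vowels (before a back vowel).
huzarsod ~ huzarsud, bolzu ~ bulzu — Dotunu o corresponds to Ramire u after a consonant, before a consonant other than r, m, n, p, b, f, v.
gamtezut ~ gamsezus — Dotunu t corresponds to Ramire s word-finally.
Applying these to Dotunu 'gapipot':
  gapipot → gabipot   (p→b between vowels (before a front vowel))
  gabipot → gabibot   (p→b between vowels (before a back vowel))
  gabibot → gabibut   (o→u after a consonant, before a consonant other than r, m, n, p, b, f, v)
  gabibut → gabibus   (t→s word-finally)
So the Ramire cognate is 'gabibus'.

gabibus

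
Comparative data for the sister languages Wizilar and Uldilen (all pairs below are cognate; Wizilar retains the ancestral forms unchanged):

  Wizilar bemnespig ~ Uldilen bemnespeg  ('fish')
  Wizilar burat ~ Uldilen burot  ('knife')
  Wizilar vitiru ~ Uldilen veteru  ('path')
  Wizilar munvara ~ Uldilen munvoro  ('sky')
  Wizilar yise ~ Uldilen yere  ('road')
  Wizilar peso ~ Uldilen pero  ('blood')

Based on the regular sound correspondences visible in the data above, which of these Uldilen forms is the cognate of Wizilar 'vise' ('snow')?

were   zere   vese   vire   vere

vere

bemnespig ~ bemnespeg, vitiru ~ veteru — Wizilar i corresponds to Uldilen e after a consonant, before a consonant other than r, m, n, p, b, f, v.
yise ~ yere — Wizilar s corresponds to Uldilen r between vowels (before a front vowel).
Applying these to Wizilar 'vise':
  vise → vese   (i→e after a consonant, before a consonant other than r, m, n, p, b, f, v)
  vese → vere   (s→r between vowels (before a front vowel))
So the Uldilen cognate is 'vere'.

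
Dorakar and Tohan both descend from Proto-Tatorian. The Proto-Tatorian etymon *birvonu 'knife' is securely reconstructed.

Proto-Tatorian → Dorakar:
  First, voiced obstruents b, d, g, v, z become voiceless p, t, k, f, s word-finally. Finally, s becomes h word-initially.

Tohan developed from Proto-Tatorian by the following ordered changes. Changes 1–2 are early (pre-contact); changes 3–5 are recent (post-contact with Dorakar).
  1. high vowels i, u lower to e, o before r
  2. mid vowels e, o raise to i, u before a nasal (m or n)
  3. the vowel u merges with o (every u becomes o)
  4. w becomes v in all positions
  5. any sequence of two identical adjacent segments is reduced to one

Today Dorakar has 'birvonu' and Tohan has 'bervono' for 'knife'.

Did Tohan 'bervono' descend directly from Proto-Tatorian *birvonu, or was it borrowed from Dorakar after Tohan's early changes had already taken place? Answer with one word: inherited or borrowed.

inherited

If inherited, *birvonu would pass through all of Tohan's changes:
Tohan: *birvonu
  birvonu → bervonu   [pre-rhotic lowering]
  bervonu → bervunu   [pre-nasal raising]
  bervunu → bervono   [vowel merger]
  bervono (rule 4 does not apply)
  bervono (rule 5 does not apply)
  giving Tohan bervono.
If borrowed from Dorakar 'birvonu' after the early changes, it would undergo only the recent ones:
  rule 3 (vowel merger): birvonu → birvono
  rule 4 (unconditioned shift): no change (birvono)
  rule 5 (degemination): no change (birvono)
  ⇒ as a loan: birvono
Tohan 'bervono' matches the inherited outcome exactly, so it is an inherited cognate, not a loan.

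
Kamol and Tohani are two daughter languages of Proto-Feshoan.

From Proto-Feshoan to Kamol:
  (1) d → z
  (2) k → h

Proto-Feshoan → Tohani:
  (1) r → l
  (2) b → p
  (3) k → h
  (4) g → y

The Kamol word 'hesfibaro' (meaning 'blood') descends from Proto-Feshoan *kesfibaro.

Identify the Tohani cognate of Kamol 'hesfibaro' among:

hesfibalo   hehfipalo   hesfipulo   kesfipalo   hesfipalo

hesfipalo

Tohani: *kesfibaro
  kesfibaro → kesfibalo   [unconditioned shift]
  kesfibalo → kesfipalo   [unconditioned shift]
  kesfipalo → hesfipalo   [unconditioned shift]
  hesfipalo (rule 4 does not apply)
  giving Tohani hesfipalo.
Among the options, 'hesfipalo' alone shows every Tohani change applied in order.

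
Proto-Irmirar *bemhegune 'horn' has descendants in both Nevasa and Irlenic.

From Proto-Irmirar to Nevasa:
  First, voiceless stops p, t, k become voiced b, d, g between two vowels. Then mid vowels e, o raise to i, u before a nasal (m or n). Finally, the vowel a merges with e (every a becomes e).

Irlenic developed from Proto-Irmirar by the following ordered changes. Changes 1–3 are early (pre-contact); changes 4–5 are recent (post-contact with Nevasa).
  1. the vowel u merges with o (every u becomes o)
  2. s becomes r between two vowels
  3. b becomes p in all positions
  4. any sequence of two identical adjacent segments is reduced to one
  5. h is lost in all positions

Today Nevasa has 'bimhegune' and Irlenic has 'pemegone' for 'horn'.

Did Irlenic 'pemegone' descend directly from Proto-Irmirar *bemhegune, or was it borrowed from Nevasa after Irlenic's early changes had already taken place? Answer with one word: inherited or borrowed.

inherited

If inherited, *bemhegune would pass through all of Irlenic's changes:
Irlenic: *bemhegune > bemhegone > pemhegone > pemegone  (by vowel merger, unconditioned shift, h-loss)
If borrowed from Nevasa 'bimhegune' after the early changes, it would undergo only the recent ones:
  rule 4 (degemination): no change (bimhegune)
  rule 5 (h-loss): bimhegune → bimegune
  ⇒ as a loan: bimegune
Irlenic 'pemegone' matches the inherited outcome exactly, so it is an inherited cognate, not a loan.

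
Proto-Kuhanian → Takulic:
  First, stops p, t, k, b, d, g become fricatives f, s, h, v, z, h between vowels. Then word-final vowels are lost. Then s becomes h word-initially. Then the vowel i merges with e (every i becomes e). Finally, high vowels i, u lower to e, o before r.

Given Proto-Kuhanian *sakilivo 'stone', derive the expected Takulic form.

hahelev

Takulic: start from *sakilivo.
  rule 1 (intervocalic lenition): sakilivo → sahilivo
  rule 2 (apocope): sahilivo → sahiliv
  rule 3 (debuccalisation): sahiliv → hahiliv
  rule 4 (vowel merger): hahiliv → hahelev
  rule 5: no change — hahelev
  ⇒ Takulic hahelev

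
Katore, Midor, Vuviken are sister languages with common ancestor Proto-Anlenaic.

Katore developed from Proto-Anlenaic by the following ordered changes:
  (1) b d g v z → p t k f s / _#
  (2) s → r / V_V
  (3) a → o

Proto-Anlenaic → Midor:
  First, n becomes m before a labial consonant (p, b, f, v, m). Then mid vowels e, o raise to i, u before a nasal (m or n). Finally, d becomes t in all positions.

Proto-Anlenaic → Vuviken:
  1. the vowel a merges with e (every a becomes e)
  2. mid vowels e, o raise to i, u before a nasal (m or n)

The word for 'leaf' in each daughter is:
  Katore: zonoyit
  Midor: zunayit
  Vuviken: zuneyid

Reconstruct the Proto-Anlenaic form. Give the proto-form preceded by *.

Position 7: Katore has t, Midor has t, Vuviken has d. Vuviken preserves d here (none of its changes turn any other segment into d), so the proto-segment is *d.
Position 2: Katore has o, Midor has u, Vuviken has u. Taking the neighbouring segments as reconstructed: Katore o could go back to *a or *o; Midor u could go back to *o or *u; Vuviken u could go back to *o or *u — the one source consistent with every daughter is *o.
Position 4: Katore has o, Midor has a, Vuviken has e. Midor preserves a here (none of its changes turn any other segment into a), so the proto-segment is *a.
Continuing position by position gives *zonayid; check it forward:
Katore: start from *zonayid.
  rule 1 (final devoicing): zonayid → zonayit
  rule 2: no change — zonayit
  rule 3 (vowel merger): zonayit → zonoyit
  ⇒ Katore zonoyit
Midor: *zonayid
  zonayid (rule 1 does not apply)
  zonayid → zunayid   [pre-nasal raising]
  zunayid → zunayit   [unconditioned shift]
  giving Midor zunayit.
Vuviken: *zonayid > zoneyid > zuneyid  (by vowel merger, pre-nasal raising)
*zonayid is the unique common source.

*zonayid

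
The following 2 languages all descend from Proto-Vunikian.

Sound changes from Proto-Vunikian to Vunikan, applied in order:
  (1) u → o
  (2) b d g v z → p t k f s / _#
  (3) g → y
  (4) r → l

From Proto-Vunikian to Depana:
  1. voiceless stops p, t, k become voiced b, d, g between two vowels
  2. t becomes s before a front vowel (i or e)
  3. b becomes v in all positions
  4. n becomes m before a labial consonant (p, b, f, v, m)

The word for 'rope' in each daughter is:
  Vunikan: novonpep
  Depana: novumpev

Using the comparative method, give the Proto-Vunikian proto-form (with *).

*novunpeb

Position 4: Vunikan has o, Depana has u. Depana preserves u here (none of its changes turn any other segment into u), so the proto-segment is *u.
Position 8: Vunikan has p, Depana has v. Taking the neighbouring segments as reconstructed: Vunikan p could go back to *p or *b; Depana v could go back to *b or *v — the one source consistent with every daughter is *b.
Position 5: Vunikan has n, Depana has m. Vunikan preserves n here (none of its changes turn any other segment into n), so the proto-segment is *n.
Continuing position by position gives *novunpeb; check it forward:
Vunikan: *novunpeb > novonpeb > novonpep  (by vowel merger, final devoicing)
Depana: start from *novunpeb.
  rule 1: no change — novunpeb
  rule 2: no change — novunpeb
  rule 3 (unconditioned shift): novunpeb → novunpev
  rule 4 (nasal place assimilation): novunpev → novumpev
  ⇒ Depana novumpev
No other proto-form is consistent with every reflex, so the reconstruction is *novunpeb.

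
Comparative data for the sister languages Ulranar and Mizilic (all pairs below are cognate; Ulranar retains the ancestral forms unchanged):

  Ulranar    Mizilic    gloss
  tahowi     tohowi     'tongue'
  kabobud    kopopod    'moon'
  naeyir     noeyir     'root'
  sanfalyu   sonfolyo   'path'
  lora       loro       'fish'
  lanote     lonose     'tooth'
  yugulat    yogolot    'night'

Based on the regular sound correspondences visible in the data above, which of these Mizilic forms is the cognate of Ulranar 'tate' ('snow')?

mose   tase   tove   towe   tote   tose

tose

tahowi ~ tohowi, sanfalyu ~ sonfolyo — Ulranar a corresponds to Mizilic o after a consonant, before a consonant other than r, m, n, p, b, f, v.
lanote ~ lonose — Ulranar t corresponds to Mizilic s between vowels (before a front vowel).
Applying these to Ulranar 'tate':
  tate → tote   (a→o after a consonant, before a consonant other than r, m, n, p, b, f, v)
  tote → tose   (t→s between vowels (before a front vowel))
So the Mizilic cognate is 'tose'.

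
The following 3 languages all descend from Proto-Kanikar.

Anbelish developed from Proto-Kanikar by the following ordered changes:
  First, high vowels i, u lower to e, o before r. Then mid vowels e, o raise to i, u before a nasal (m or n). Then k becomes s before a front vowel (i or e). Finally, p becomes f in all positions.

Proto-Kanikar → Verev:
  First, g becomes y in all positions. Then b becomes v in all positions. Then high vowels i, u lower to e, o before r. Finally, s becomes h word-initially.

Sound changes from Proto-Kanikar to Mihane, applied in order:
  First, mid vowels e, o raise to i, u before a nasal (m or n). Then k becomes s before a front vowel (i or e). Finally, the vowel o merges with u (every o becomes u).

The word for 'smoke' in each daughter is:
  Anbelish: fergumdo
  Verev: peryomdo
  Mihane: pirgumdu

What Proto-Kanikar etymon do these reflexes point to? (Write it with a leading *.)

*pirgomdo

Position 5: Anbelish has u, Verev has o, Mihane has u. Taking the neighbouring segments as reconstructed: Anbelish u could go back to *o or *u; Verev o can only go back to *o; Mihane u could go back to *o or *u — the one source consistent with every daughter is *o.
Position 1: Anbelish has f, Verev has p, Mihane has p. Verev preserves p here (none of its changes turn any other segment into p), so the proto-segment is *p.
Position 4: Anbelish has g, Verev has y, Mihane has g. Anbelish preserves g here (none of its changes turn any other segment into g), so the proto-segment is *g.
This points to *pirgomdo. Verify forward in each daughter:
Anbelish: *pirgomdo > pergomdo > pergumdo > fergumdo  (by pre-rhotic lowering, pre-nasal raising, unconditioned shift)
Verev: start from *pirgomdo.
  rule 1 (unconditioned shift): pirgomdo → piryomdo
  rule 2: no change — piryomdo
  rule 3 (pre-rhotic lowering): piryomdo → peryomdo
  rule 4: no change — peryomdo
  ⇒ Verev peryomdo
Mihane: *pirgomdo
  pirgomdo → pirgumdo   [pre-nasal raising]
  pirgumdo (rule 2 does not apply)
  pirgumdo → pirgumdu   [vowel merger]
  giving Mihane pirgumdu.
*pirgomdo is the unique common source.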